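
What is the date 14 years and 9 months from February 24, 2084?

November 24, 2098

Counting forward 14 years and 9 months from February 24, 2084.
+14 years → 2098; month 2 + 9 = 11 → November 2098.
Day 24 is valid in November, giving November 24, 2098.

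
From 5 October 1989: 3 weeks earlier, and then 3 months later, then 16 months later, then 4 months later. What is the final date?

August 14, 1991

Subtracting 3 weeks (= 21 days) from October 5, 1989:
Going back 5 days from October 5, 1989 reaches the end of the previous month; 21 − 5 = 16 left.
September 1989 has 30 days; 30 − 16 = 14 → September 14, 1989.
Counting forward 3 months from September 14, 1989:
month 9 + 3 = 12 → December 1989.
Day 14 is valid in December, giving December 14, 1989.
Adding 16 months from December 14, 1989:
month 12 + 16 = 28, which is month 4 of year 1991 → April 1991.
Day 14 is valid in April, giving April 14, 1991.
Adding 4 months from April 14, 1991:
month 4 + 4 = 8 → August 1991.
Day 14 is valid in August, giving August 14, 1991.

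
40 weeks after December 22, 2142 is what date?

September 28, 2143

Adding 40 weeks = 280 days from December 22, 2142.
December has 31 days, so 31 − 22 = 9 days remain after December 22, 2142; 280 − 9 = 271 left.
January 2143 has 31 days: 271 − 31 = 240 left.
February 2143 has 28 days (2143 is not a leap year): 240 − 28 = 212 left.
March 2143 has 31 days: 212 − 31 = 181 left.
April 2143 has 30 days: 181 − 30 = 151 left.
May 2143 has 31 days: 151 − 31 = 120 left.
June 2143 has 30 days: 120 − 30 = 90 left.
July 2143 has 31 days: 90 − 31 = 59 left.
August 2143 has 31 days: 59 − 31 = 28 left.
28 days into September 2143 → September 28, 2143.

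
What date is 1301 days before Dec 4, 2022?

Subtracting 1301 days from December 4, 2022.
Going back 4 days from December 4, 2022 reaches the end of the previous month; 1301 − 4 = 1297 left.
November 2022 has 30 days: 1297 − 30 = 1267 left.
October 2022 has 31 days: 1267 − 31 = 1236 left.
September 2022 has 30 days: 1236 − 30 = 1206 left.
August 2022 has 31 days: 1206 − 31 = 1175 left.
July 2022 has 31 days: 1175 − 31 = 1144 left.
June 2022 has 30 days: 1144 − 30 = 1114 left.
May 2022 has 31 days: 1114 − 31 = 1083 left.
April 2022 has 30 days: 1083 − 30 = 1053 left.
March 2022 has 31 days: 1053 − 31 = 1022 left.
February 2022 has 28 days (2022 is not a leap year): 1022 − 28 = 994 left.
January 2022 has 31 days: 994 − 31 = 963 left.
December 2021 has 31 days: 963 − 31 = 932 left.
November 2021 has 30 days: 932 − 30 = 902 left.
October 2021 has 31 days: 902 − 31 = 871 left.
September 2021 has 30 days: 871 − 30 = 841 left.
August 2021 has 31 days: 841 − 31 = 810 left.
July 2021 has 31 days: 810 − 31 = 779 left.
June 2021 has 30 days: 779 − 30 = 749 left.
May 2021 has 31 days: 749 − 31 = 718 left.
April 2021 has 30 days: 718 − 30 = 688 left.
March 2021 has 31 days: 688 − 31 = 657 left.
February 2021 has 28 days (2021 is not a leap year): 657 − 28 = 629 left.
January 2021 has 31 days: 629 − 31 = 598 left.
December 2020 has 31 days: 598 − 31 = 567 left.
November 2020 has 30 days: 567 − 30 = 537 left.
October 2020 has 31 days: 537 − 31 = 506 left.
September 2020 has 30 days: 506 − 30 = 476 left.
August 2020 has 31 days: 476 − 31 = 445 left.
July 2020 has 31 days: 445 − 31 = 414 left.
June 2020 has 30 days: 414 − 30 = 384 left.
May 2020 has 31 days: 384 − 31 = 353 left.
April 2020 has 30 days: 353 − 30 = 323 left.
March 2020 has 31 days: 323 − 31 = 292 left.
February 2020 has 29 days (2020 is a leap year): 292 − 29 = 263 left.
January 2020 has 31 days: 263 − 31 = 232 left.
December 2019 has 31 days: 232 − 31 = 201 left.
November 2019 has 30 days: 201 − 30 = 171 left.
October 2019 has 31 days: 171 − 31 = 140 left.
September 2019 has 30 days: 140 − 30 = 110 left.
August 2019 has 31 days: 110 − 31 = 79 left.
July 2019 has 31 days: 79 − 31 = 48 left.
June 2019 has 30 days: 48 − 30 = 18 left.
May 2019 has 31 days; 31 − 18 = 13 → May 13, 2019.

May 13, 2019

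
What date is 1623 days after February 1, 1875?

Advancing 1623 days from February 1, 1875.
February has 28 days, so 28 − 1 = 27 days remain after February 1, 1875; 1623 − 27 = 1596 left.
March 1875 has 31 days: 1596 − 31 = 1565 left.
April 1875 has 30 days: 1565 − 30 = 1535 left.
May 1875 has 31 days: 1535 − 31 = 1504 left.
June 1875 has 30 days: 1504 − 30 = 1474 left.
July 1875 has 31 days: 1474 − 31 = 1443 left.
August 1875 has 31 days: 1443 − 31 = 1412 left.
September 1875 has 30 days: 1412 − 30 = 1382 left.
October 1875 has 31 days: 1382 − 31 = 1351 left.
November 1875 has 30 days: 1351 − 30 = 1321 left.
December 1875 has 31 days: 1321 − 31 = 1290 left.
January 1876 has 31 days: 1290 − 31 = 1259 left.
February 1876 has 29 days (1876 is a leap year): 1259 − 29 = 1230 left.
March 1876 has 31 days: 1230 − 31 = 1199 left.
April 1876 has 30 days: 1199 − 30 = 1169 left.
May 1876 has 31 days: 1169 − 31 = 1138 left.
June 1876 has 30 days: 1138 − 30 = 1108 left.
July 1876 has 31 days: 1108 − 31 = 1077 left.
August 1876 has 31 days: 1077 − 31 = 1046 left.
September 1876 has 30 days: 1046 − 30 = 1016 left.
October 1876 has 31 days: 1016 − 31 = 985 left.
November 1876 has 30 days: 985 − 30 = 955 left.
December 1876 has 31 days: 955 − 31 = 924 left.
January 1877 has 31 days: 924 − 31 = 893 left.
February 1877 has 28 days (1877 is not a leap year): 893 − 28 = 865 left.
March 1877 has 31 days: 865 − 31 = 834 left.
April 1877 has 30 days: 834 − 30 = 804 left.
May 1877 has 31 days: 804 − 31 = 773 left.
June 1877 has 30 days: 773 − 30 = 743 left.
July 1877 has 31 days: 743 − 31 = 712 left.
August 1877 has 31 days: 712 − 31 = 681 left.
September 1877 has 30 days: 681 − 30 = 651 left.
October 1877 has 31 days: 651 − 31 = 620 left.
November 1877 has 30 days: 620 − 30 = 590 left.
December 1877 has 31 days: 590 − 31 = 559 left.
January 1878 has 31 days: 559 − 31 = 528 left.
February 1878 has 28 days (1878 is not a leap year): 528 − 28 = 500 left.
March 1878 has 31 days: 500 − 31 = 469 left.
April 1878 has 30 days: 469 − 30 = 439 left.
May 1878 has 31 days: 439 − 31 = 408 left.
June 1878 has 30 days: 408 − 30 = 378 left.
July 1878 has 31 days: 378 − 31 = 347 left.
August 1878 has 31 days: 347 − 31 = 316 left.
September 1878 has 30 days: 316 − 30 = 286 left.
October 1878 has 31 days: 286 − 31 = 255 left.
November 1878 has 30 days: 255 − 30 = 225 left.
December 1878 has 31 days: 225 − 31 = 194 left.
January 1879 has 31 days: 194 − 31 = 163 left.
February 1879 has 28 days (1879 is not a leap year): 163 − 28 = 135 left.
March 1879 has 31 days: 135 − 31 = 104 left.
April 1879 has 30 days: 104 − 30 = 74 left.
May 1879 has 31 days: 74 − 31 = 43 left.
June 1879 has 30 days: 43 − 30 = 13 left.
13 days into July 1879 → July 13, 1879.

July 13, 1879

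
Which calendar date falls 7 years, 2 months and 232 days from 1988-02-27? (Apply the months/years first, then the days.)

Counting forward 7 years, 2 months and 232 days from February 27, 1988: first the month/year part, then the days.
+7 years → 1995; month 2 + 2 = 4 → April 1995.
Day 27 is valid in April, giving April 27, 1995.
Now add 232 days from April 27, 1995.
April has 30 days, so 30 − 27 = 3 days remain after April 27, 1995; 232 − 3 = 229 left.
May 1995 has 31 days: 229 − 31 = 198 left.
June 1995 has 30 days: 198 − 30 = 168 left.
July 1995 has 31 days: 168 − 31 = 137 left.
August 1995 has 31 days: 137 − 31 = 106 left.
September 1995 has 30 days: 106 − 30 = 76 left.
October 1995 has 31 days: 76 − 31 = 45 left.
November 1995 has 30 days: 45 − 30 = 15 left.
15 days into December 1995 → December 15, 1995.

December 15, 1995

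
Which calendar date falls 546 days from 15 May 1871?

November 11, 1872

Counting forward 546 days from May 15, 1871.
May has 31 days, so 31 − 15 = 16 days remain after May 15, 1871; 546 − 16 = 530 left.
June 1871 has 30 days: 530 − 30 = 500 left.
July 1871 has 31 days: 500 − 31 = 469 left.
August 1871 has 31 days: 469 − 31 = 438 left.
September 1871 has 30 days: 438 − 30 = 408 left.
October 1871 has 31 days: 408 − 31 = 377 left.
November 1871 has 30 days: 377 − 30 = 347 left.
December 1871 has 31 days: 347 − 31 = 316 left.
January 1872 has 31 days: 316 − 31 = 285 left.
February 1872 has 29 days (1872 is a leap year): 285 − 29 = 256 left.
March 1872 has 31 days: 256 − 31 = 225 left.
April 1872 has 30 days: 225 − 30 = 195 left.
May 1872 has 31 days: 195 − 31 = 164 left.
June 1872 has 30 days: 164 − 30 = 134 left.
July 1872 has 31 days: 134 − 31 = 103 left.
August 1872 has 31 days: 103 − 31 = 72 left.
September 1872 has 30 days: 72 − 30 = 42 left.
October 1872 has 31 days: 42 − 31 = 11 left.
11 days into November 1872 → November 11, 1872.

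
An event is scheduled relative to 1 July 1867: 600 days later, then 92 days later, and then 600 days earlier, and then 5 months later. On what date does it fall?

Advancing 600 days from July 1, 1867:
July has 31 days, so 31 − 1 = 30 days remain after July 1, 1867; 600 − 30 = 570 left.
August 1867 has 31 days: 570 − 31 = 539 left.
September 1867 has 30 days: 539 − 30 = 509 left.
October 1867 has 31 days: 509 − 31 = 478 left.
November 1867 has 30 days: 478 − 30 = 448 left.
December 1867 has 31 days: 448 − 31 = 417 left.
January 1868 has 31 days: 417 − 31 = 386 left.
February 1868 has 29 days (1868 is a leap year): 386 − 29 = 357 left.
March 1868 has 31 days: 357 − 31 = 326 left.
April 1868 has 30 days: 326 − 30 = 296 left.
May 1868 has 31 days: 296 − 31 = 265 left.
June 1868 has 30 days: 265 − 30 = 235 left.
July 1868 has 31 days: 235 − 31 = 204 left.
August 1868 has 31 days: 204 − 31 = 173 left.
September 1868 has 30 days: 173 − 30 = 143 left.
October 1868 has 31 days: 143 − 31 = 112 left.
November 1868 has 30 days: 112 − 30 = 82 left.
December 1868 has 31 days: 82 − 31 = 51 left.
January 1869 has 31 days: 51 − 31 = 20 left.
20 days into February 1869 → February 20, 1869.
Adding 92 days from February 20, 1869:
February has 28 days, so 28 − 20 = 8 days remain after February 20, 1869; 92 − 8 = 84 left.
March 1869 has 31 days: 84 − 31 = 53 left.
April 1869 has 30 days: 53 − 30 = 23 left.
23 days into May 1869 → May 23, 1869.
Going back 600 days from May 23, 1869:
Going back 23 days from May 23, 1869 reaches the end of the previous month; 600 − 23 = 577 left.
April 1869 has 30 days: 577 − 30 = 547 left.
March 1869 has 31 days: 547 − 31 = 516 left.
February 1869 has 28 days (1869 is not a leap year): 516 − 28 = 488 left.
January 1869 has 31 days: 488 − 31 = 457 left.
December 1868 has 31 days: 457 − 31 = 426 left.
November 1868 has 30 days: 426 − 30 = 396 left.
October 1868 has 31 days: 396 − 31 = 365 left.
September 1868 has 30 days: 365 − 30 = 335 left.
August 1868 has 31 days: 335 − 31 = 304 left.
July 1868 has 31 days: 304 − 31 = 273 left.
June 1868 has 30 days: 273 − 30 = 243 left.
May 1868 has 31 days: 243 − 31 = 212 left.
April 1868 has 30 days: 212 − 30 = 182 left.
March 1868 has 31 days: 182 − 31 = 151 left.
February 1868 has 29 days (1868 is a leap year): 151 − 29 = 122 left.
January 1868 has 31 days: 122 − 31 = 91 left.
December 1867 has 31 days: 91 − 31 = 60 left.
November 1867 has 30 days: 60 − 30 = 30 left.
October 1867 has 31 days; 31 − 30 = 1 → October 1, 1867.
Counting forward 5 months from October 1, 1867:
month 10 + 5 = 15, which is month 3 of year 1868 → March 1868.
Day 1 is valid in March, giving March 1, 1868.

March 1, 1868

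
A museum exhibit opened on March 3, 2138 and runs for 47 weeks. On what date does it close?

January 26, 2139

Advancing 47 weeks = 329 days from March 3, 2138.
March has 31 days, so 31 − 3 = 28 days remain after March 3, 2138; 329 − 28 = 301 left.
April 2138 has 30 days: 301 − 30 = 271 left.
May 2138 has 31 days: 271 − 31 = 240 left.
June 2138 has 30 days: 240 − 30 = 210 left.
July 2138 has 31 days: 210 − 31 = 179 left.
August 2138 has 31 days: 179 − 31 = 148 left.
September 2138 has 30 days: 148 − 30 = 118 left.
October 2138 has 31 days: 118 − 31 = 87 left.
November 2138 has 30 days: 87 − 30 = 57 left.
December 2138 has 31 days: 57 − 31 = 26 left.
26 days into January 2139 → January 26, 2139.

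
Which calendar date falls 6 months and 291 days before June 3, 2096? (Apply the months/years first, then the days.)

Subtracting 6 months and 291 days from June 3, 2096: first the month/year part, then the days.
month 6 − 6 = 0, which is month 12 of year 2095 → December 2095.
Day 3 is valid in December, giving December 3, 2095.
Now subtract 291 days from December 3, 2095.
Going back 3 days from December 3, 2095 reaches the end of the previous month; 291 − 3 = 288 left.
November 2095 has 30 days: 288 − 30 = 258 left.
October 2095 has 31 days: 258 − 31 = 227 left.
September 2095 has 30 days: 227 − 30 = 197 left.
August 2095 has 31 days: 197 − 31 = 166 left.
July 2095 has 31 days: 166 − 31 = 135 left.
June 2095 has 30 days: 135 − 30 = 105 left.
May 2095 has 31 days: 105 − 31 = 74 left.
April 2095 has 30 days: 74 − 30 = 44 left.
March 2095 has 31 days: 44 − 31 = 13 left.
February 2095 has 28 days; 28 − 13 = 15 → February 15, 2095.

February 15, 2095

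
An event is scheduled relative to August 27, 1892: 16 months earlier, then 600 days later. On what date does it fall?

December 17, 1892

Going back 16 months from August 27, 1892:
month 8 − 16 = -8, which is month 4 of year 1891 → April 1891.
Day 27 is valid in April, giving April 27, 1891.
Adding 600 days from April 27, 1891:
April has 30 days, so 30 − 27 = 3 days remain after April 27, 1891; 600 − 3 = 597 left.
May 1891 has 31 days: 597 − 31 = 566 left.
June 1891 has 30 days: 566 − 30 = 536 left.
July 1891 has 31 days: 536 − 31 = 505 left.
August 1891 has 31 days: 505 − 31 = 474 left.
September 1891 has 30 days: 474 − 30 = 444 left.
October 1891 has 31 days: 444 − 31 = 413 left.
November 1891 has 30 days: 413 − 30 = 383 left.
December 1891 has 31 days: 383 − 31 = 352 left.
January 1892 has 31 days: 352 − 31 = 321 left.
February 1892 has 29 days (1892 is a leap year): 321 − 29 = 292 left.
March 1892 has 31 days: 292 − 31 = 261 left.
April 1892 has 30 days: 261 − 30 = 231 left.
May 1892 has 31 days: 231 − 31 = 200 left.
June 1892 has 30 days: 200 − 30 = 170 left.
July 1892 has 31 days: 170 − 31 = 139 left.
August 1892 has 31 days: 139 − 31 = 108 left.
September 1892 has 30 days: 108 − 30 = 78 left.
October 1892 has 31 days: 78 − 31 = 47 left.
November 1892 has 30 days: 47 − 30 = 17 left.
17 days into December 1892 → December 17, 1892.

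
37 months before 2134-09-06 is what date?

Counting back 37 months from September 6, 2134.
month 9 − 37 = -28, which is month 8 of year 2131 → August 2131.
Day 6 is valid in August, giving August 6, 2131.

August 6, 2131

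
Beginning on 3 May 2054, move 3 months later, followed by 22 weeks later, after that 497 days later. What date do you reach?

May 15, 2056

Counting forward 3 months from May 3, 2054:
month 5 + 3 = 8 → August 2054.
Day 3 is valid in August, giving August 3, 2054.
Adding 22 weeks (= 154 days) from August 3, 2054:
August has 31 days, so 31 − 3 = 28 days remain after August 3, 2054; 154 − 28 = 126 left.
September 2054 has 30 days: 126 − 30 = 96 left.
October 2054 has 31 days: 96 − 31 = 65 left.
November 2054 has 30 days: 65 − 30 = 35 left.
December 2054 has 31 days: 35 − 31 = 4 left.
4 days into January 2055 → January 4, 2055.
Advancing 497 days from January 4, 2055:
January has 31 days, so 31 − 4 = 27 days remain after January 4, 2055; 497 − 27 = 470 left.
February 2055 has 28 days (2055 is not a leap year): 470 − 28 = 442 left.
March 2055 has 31 days: 442 − 31 = 411 left.
April 2055 has 30 days: 411 − 30 = 381 left.
May 2055 has 31 days: 381 − 31 = 350 left.
June 2055 has 30 days: 350 − 30 = 320 left.
July 2055 has 31 days: 320 − 31 = 289 left.
August 2055 has 31 days: 289 − 31 = 258 left.
September 2055 has 30 days: 258 − 30 = 228 left.
October 2055 has 31 days: 228 − 31 = 197 left.
November 2055 has 30 days: 197 − 30 = 167 left.
December 2055 has 31 days: 167 − 31 = 136 left.
January 2056 has 31 days: 136 − 31 = 105 left.
February 2056 has 29 days (2056 is a leap year): 105 − 29 = 76 left.
March 2056 has 31 days: 76 − 31 = 45 left.
April 2056 has 30 days: 45 − 30 = 15 left.
15 days into May 2056 → May 15, 2056.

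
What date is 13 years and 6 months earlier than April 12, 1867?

Going back 13 years and 6 months from April 12, 1867.
-13 years → 1854; month 4 − 6 = -2, which is month 10 of year 1853 → October 1853.
Day 12 is valid in October, giving October 12, 1853.

October 12, 1853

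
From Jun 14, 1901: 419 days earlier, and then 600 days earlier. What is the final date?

Going back 419 days from June 14, 1901:
Going back 14 days from June 14, 1901 reaches the end of the previous month; 419 − 14 = 405 left.
May 1901 has 31 days: 405 − 31 = 374 left.
April 1901 has 30 days: 374 − 30 = 344 left.
March 1901 has 31 days: 344 − 31 = 313 left.
February 1901 has 28 days (1901 is not a leap year): 313 − 28 = 285 left.
January 1901 has 31 days: 285 − 31 = 254 left.
December 1900 has 31 days: 254 − 31 = 223 left.
November 1900 has 30 days: 223 − 30 = 193 left.
October 1900 has 31 days: 193 − 31 = 162 left.
September 1900 has 30 days: 162 − 30 = 132 left.
August 1900 has 31 days: 132 − 31 = 101 left.
July 1900 has 31 days: 101 − 31 = 70 left.
June 1900 has 30 days: 70 − 30 = 40 left.
May 1900 has 31 days: 40 − 31 = 9 left.
April 1900 has 30 days; 30 − 9 = 21 → April 21, 1900.
Going back 600 days from April 21, 1900:
Going back 21 days from April 21, 1900 reaches the end of the previous month; 600 − 21 = 579 left.
March 1900 has 31 days: 579 − 31 = 548 left.
February 1900 has 28 days (1900 is not a leap year (divisible by 100 but not 400)): 548 − 28 = 520 left.
January 1900 has 31 days: 520 − 31 = 489 left.
December 1899 has 31 days: 489 − 31 = 458 left.
November 1899 has 30 days: 458 − 30 = 428 left.
October 1899 has 31 days: 428 − 31 = 397 left.
September 1899 has 30 days: 397 − 30 = 367 left.
August 1899 has 31 days: 367 − 31 = 336 left.
July 1899 has 31 days: 336 − 31 = 305 left.
June 1899 has 30 days: 305 − 30 = 275 left.
May 1899 has 31 days: 275 − 31 = 244 left.
April 1899 has 30 days: 244 − 30 = 214 left.
March 1899 has 31 days: 214 − 31 = 183 left.
February 1899 has 28 days (1899 is not a leap year): 183 − 28 = 155 left.
January 1899 has 31 days: 155 − 31 = 124 left.
December 1898 has 31 days: 124 − 31 = 93 left.
November 1898 has 30 days: 93 − 30 = 63 left.
October 1898 has 31 days: 63 − 31 = 32 left.
September 1898 has 30 days: 32 − 30 = 2 left.
August 1898 has 31 days; 31 − 2 = 29 → August 29, 1898.

August 29, 1898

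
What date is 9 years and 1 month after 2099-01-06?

Adding 9 years and 1 month from January 6, 2099.
+9 years → 2108; month 1 + 1 = 2 → February 2108.
Day 6 is valid in February, giving February 6, 2108.

February 6, 2108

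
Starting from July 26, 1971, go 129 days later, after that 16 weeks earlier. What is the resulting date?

August 12, 1971

Adding 129 days from July 26, 1971:
July has 31 days, so 31 − 26 = 5 days remain after July 26, 1971; 129 − 5 = 124 left.
August 1971 has 31 days: 124 − 31 = 93 left.
September 1971 has 30 days: 93 − 30 = 63 left.
October 1971 has 31 days: 63 − 31 = 32 left.
November 1971 has 30 days: 32 − 30 = 2 left.
2 days into December 1971 → December 2, 1971.
Counting back 16 weeks (= 112 days) from December 2, 1971:
Going back 2 days from December 2, 1971 reaches the end of the previous month; 112 − 2 = 110 left.
November 1971 has 30 days: 110 − 30 = 80 left.
October 1971 has 31 days: 80 − 31 = 49 left.
September 1971 has 30 days: 49 − 30 = 19 left.
August 1971 has 31 days; 31 − 19 = 12 → August 12, 1971.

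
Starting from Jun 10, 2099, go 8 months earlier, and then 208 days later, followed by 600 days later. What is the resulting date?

Subtracting 8 months from June 10, 2099:
month 6 − 8 = -2, which is month 10 of year 2098 → October 2098.
Day 10 is valid in October, giving October 10, 2098.
Adding 208 days from October 10, 2098:
October has 31 days, so 31 − 10 = 21 days remain after October 10, 2098; 208 − 21 = 187 left.
November 2098 has 30 days: 187 − 30 = 157 left.
December 2098 has 31 days: 157 − 31 = 126 left.
January 2099 has 31 days: 126 − 31 = 95 left.
February 2099 has 28 days (2099 is not a leap year): 95 − 28 = 67 left.
March 2099 has 31 days: 67 − 31 = 36 left.
April 2099 has 30 days: 36 − 30 = 6 left.
6 days into May 2099 → May 6, 2099.
Adding 600 days from May 6, 2099:
May has 31 days, so 31 − 6 = 25 days remain after May 6, 2099; 600 − 25 = 575 left.
June 2099 has 30 days: 575 − 30 = 545 left.
July 2099 has 31 days: 545 − 31 = 514 left.
August 2099 has 31 days: 514 − 31 = 483 left.
September 2099 has 30 days: 483 − 30 = 453 left.
October 2099 has 31 days: 453 − 31 = 422 left.
November 2099 has 30 days: 422 − 30 = 392 left.
December 2099 has 31 days: 392 − 31 = 361 left.
January 2100 has 31 days: 361 − 31 = 330 left.
February 2100 has 28 days (2100 is not a leap year (divisible by 100 but not 400)): 330 − 28 = 302 left.
March 2100 has 31 days: 302 − 31 = 271 left.
April 2100 has 30 days: 271 − 30 = 241 left.
May 2100 has 31 days: 241 − 31 = 210 left.
June 2100 has 30 days: 210 − 30 = 180 left.
July 2100 has 31 days: 180 − 31 = 149 left.
August 2100 has 31 days: 149 − 31 = 118 left.
September 2100 has 30 days: 118 − 30 = 88 left.
October 2100 has 31 days: 88 − 31 = 57 left.
November 2100 has 30 days: 57 − 30 = 27 left.
27 days into December 2100 → December 27, 2100.

December 27, 2100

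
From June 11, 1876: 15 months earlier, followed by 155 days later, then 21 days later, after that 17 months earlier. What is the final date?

April 3, 1874

Going back 15 months from June 11, 1876:
month 6 − 15 = -9, which is month 3 of year 1875 → March 1875.
Day 11 is valid in March, giving March 11, 1875.
Counting forward 155 days from March 11, 1875:
March has 31 days, so 31 − 11 = 20 days remain after March 11, 1875; 155 − 20 = 135 left.
April 1875 has 30 days: 135 − 30 = 105 left.
May 1875 has 31 days: 105 − 31 = 74 left.
June 1875 has 30 days: 74 − 30 = 44 left.
July 1875 has 31 days: 44 − 31 = 13 left.
13 days into August 1875 → August 13, 1875.
Adding 21 days from August 13, 1875:
August has 31 days, so 31 − 13 = 18 days remain after August 13, 1875; 21 − 18 = 3 left.
3 days into September 1875 → September 3, 1875.
Going back 17 months from September 3, 1875:
month 9 − 17 = -8, which is month 4 of year 1874 → April 1874.
Day 3 is valid in April, giving April 3, 1874.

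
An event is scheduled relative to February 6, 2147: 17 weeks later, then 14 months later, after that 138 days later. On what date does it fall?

December 21, 2148

Advancing 17 weeks (= 119 days) from February 6, 2147:
February has 28 days, so 28 − 6 = 22 days remain after February 6, 2147; 119 − 22 = 97 left.
March 2147 has 31 days: 97 − 31 = 66 left.
April 2147 has 30 days: 66 − 30 = 36 left.
May 2147 has 31 days: 36 − 31 = 5 left.
5 days into June 2147 → June 5, 2147.
Adding 14 months from June 5, 2147:
month 6 + 14 = 20, which is month 8 of year 2148 → August 2148.
Day 5 is valid in August, giving August 5, 2148.
Counting forward 138 days from August 5, 2148:
August has 31 days, so 31 − 5 = 26 days remain after August 5, 2148; 138 − 26 = 112 left.
September 2148 has 30 days: 112 − 30 = 82 left.
October 2148 has 31 days: 82 − 31 = 51 left.
November 2148 has 30 days: 51 − 30 = 21 left.
21 days into December 2148 → December 21, 2148.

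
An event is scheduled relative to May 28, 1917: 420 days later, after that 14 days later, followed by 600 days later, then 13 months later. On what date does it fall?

April 27, 1921

Adding 420 days from May 28, 1917:
May has 31 days, so 31 − 28 = 3 days remain after May 28, 1917; 420 − 3 = 417 left.
June 1917 has 30 days: 417 − 30 = 387 left.
July 1917 has 31 days: 387 − 31 = 356 left.
August 1917 has 31 days: 356 − 31 = 325 left.
September 1917 has 30 days: 325 − 30 = 295 left.
October 1917 has 31 days: 295 − 31 = 264 left.
November 1917 has 30 days: 264 − 30 = 234 left.
December 1917 has 31 days: 234 − 31 = 203 left.
January 1918 has 31 days: 203 − 31 = 172 left.
February 1918 has 28 days (1918 is not a leap year): 172 − 28 = 144 left.
March 1918 has 31 days: 144 − 31 = 113 left.
April 1918 has 30 days: 113 − 30 = 83 left.
May 1918 has 31 days: 83 − 31 = 52 left.
June 1918 has 30 days: 52 − 30 = 22 left.
22 days into July 1918 → July 22, 1918.
Advancing 14 days from July 22, 1918:
July has 31 days, so 31 − 22 = 9 days remain after July 22, 1918; 14 − 9 = 5 left.
5 days into August 1918 → August 5, 1918.
Counting forward 600 days from August 5, 1918:
August has 31 days, so 31 − 5 = 26 days remain after August 5, 1918; 600 − 26 = 574 left.
September 1918 has 30 days: 574 − 30 = 544 left.
October 1918 has 31 days: 544 − 31 = 513 left.
November 1918 has 30 days: 513 − 30 = 483 left.
December 1918 has 31 days: 483 − 31 = 452 left.
January 1919 has 31 days: 452 − 31 = 421 left.
February 1919 has 28 days (1919 is not a leap year): 421 − 28 = 393 left.
March 1919 has 31 days: 393 − 31 = 362 left.
April 1919 has 30 days: 362 − 30 = 332 left.
May 1919 has 31 days: 332 − 31 = 301 left.
June 1919 has 30 days: 301 − 30 = 271 left.
July 1919 has 31 days: 271 − 31 = 240 left.
August 1919 has 31 days: 240 − 31 = 209 left.
September 1919 has 30 days: 209 − 30 = 179 left.
October 1919 has 31 days: 179 − 31 = 148 left.
November 1919 has 30 days: 148 − 30 = 118 left.
December 1919 has 31 days: 118 − 31 = 87 left.
January 1920 has 31 days: 87 − 31 = 56 left.
February 1920 has 29 days (1920 is a leap year): 56 − 29 = 27 left.
27 days into March 1920 → March 27, 1920.
Adding 13 months from March 27, 1920:
month 3 + 13 = 16, which is month 4 of year 1921 → April 1921.
Day 27 is valid in April, giving April 27, 1921.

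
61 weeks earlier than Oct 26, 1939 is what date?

August 25, 1938

Going back 61 weeks = 427 days from October 26, 1939.
Going back 26 days from October 26, 1939 reaches the end of the previous month; 427 − 26 = 401 left.
September 1939 has 30 days: 401 − 30 = 371 left.
August 1939 has 31 days: 371 − 31 = 340 left.
July 1939 has 31 days: 340 − 31 = 309 left.
June 1939 has 30 days: 309 − 30 = 279 left.
May 1939 has 31 days: 279 − 31 = 248 left.
April 1939 has 30 days: 248 − 30 = 218 left.
March 1939 has 31 days: 218 − 31 = 187 left.
February 1939 has 28 days (1939 is not a leap year): 187 − 28 = 159 left.
January 1939 has 31 days: 159 − 31 = 128 left.
December 1938 has 31 days: 128 − 31 = 97 left.
November 1938 has 30 days: 97 − 30 = 67 left.
October 1938 has 31 days: 67 − 31 = 36 left.
September 1938 has 30 days: 36 − 30 = 6 left.
August 1938 has 31 days; 31 − 6 = 25 → August 25, 1938.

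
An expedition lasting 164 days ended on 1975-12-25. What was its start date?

Counting back 164 days from December 25, 1975.
Going back 25 days from December 25, 1975 reaches the end of the previous month; 164 − 25 = 139 left.
November 1975 has 30 days: 139 − 30 = 109 left.
October 1975 has 31 days: 109 − 31 = 78 left.
September 1975 has 30 days: 78 − 30 = 48 left.
August 1975 has 31 days: 48 − 31 = 17 left.
July 1975 has 31 days; 31 − 17 = 14 → July 14, 1975.

July 14, 1975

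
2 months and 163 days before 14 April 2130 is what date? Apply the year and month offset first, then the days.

September 4, 2129

Subtracting 2 months and 163 days from April 14, 2130: first the month/year part, then the days.
month 4 − 2 = 2 → February 2130.
Day 14 is valid in February, giving February 14, 2130.
Now subtract 163 days from February 14, 2130.
Going back 14 days from February 14, 2130 reaches the end of the previous month; 163 − 14 = 149 left.
January 2130 has 31 days: 149 − 31 = 118 left.
December 2129 has 31 days: 118 − 31 = 87 left.
November 2129 has 30 days: 87 − 30 = 57 left.
October 2129 has 31 days: 57 − 31 = 26 left.
September 2129 has 30 days; 30 − 26 = 4 → September 4, 2129.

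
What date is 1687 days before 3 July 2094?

November 19, 2089

Subtracting 1687 days from July 3, 2094.
Going back 3 days from July 3, 2094 reaches the end of the previous month; 1687 − 3 = 1684 left.
June 2094 has 30 days: 1684 − 30 = 1654 left.
May 2094 has 31 days: 1654 − 31 = 1623 left.
April 2094 has 30 days: 1623 − 30 = 1593 left.
March 2094 has 31 days: 1593 − 31 = 1562 left.
February 2094 has 28 days (2094 is not a leap year): 1562 − 28 = 1534 left.
January 2094 has 31 days: 1534 − 31 = 1503 left.
December 2093 has 31 days: 1503 − 31 = 1472 left.
November 2093 has 30 days: 1472 − 30 = 1442 left.
October 2093 has 31 days: 1442 − 31 = 1411 left.
September 2093 has 30 days: 1411 − 30 = 1381 left.
August 2093 has 31 days: 1381 − 31 = 1350 left.
July 2093 has 31 days: 1350 − 31 = 1319 left.
June 2093 has 30 days: 1319 − 30 = 1289 left.
May 2093 has 31 days: 1289 − 31 = 1258 left.
April 2093 has 30 days: 1258 − 30 = 1228 left.
March 2093 has 31 days: 1228 − 31 = 1197 left.
February 2093 has 28 days (2093 is not a leap year): 1197 − 28 = 1169 left.
January 2093 has 31 days: 1169 − 31 = 1138 left.
December 2092 has 31 days: 1138 − 31 = 1107 left.
November 2092 has 30 days: 1107 − 30 = 1077 left.
October 2092 has 31 days: 1077 − 31 = 1046 left.
September 2092 has 30 days: 1046 − 30 = 1016 left.
August 2092 has 31 days: 1016 − 31 = 985 left.
July 2092 has 31 days: 985 − 31 = 954 left.
June 2092 has 30 days: 954 − 30 = 924 left.
May 2092 has 31 days: 924 − 31 = 893 left.
April 2092 has 30 days: 893 − 30 = 863 left.
March 2092 has 31 days: 863 − 31 = 832 left.
February 2092 has 29 days (2092 is a leap year): 832 − 29 = 803 left.
January 2092 has 31 days: 803 − 31 = 772 left.
December 2091 has 31 days: 772 − 31 = 741 left.
November 2091 has 30 days: 741 − 30 = 711 left.
October 2091 has 31 days: 711 − 31 = 680 left.
September 2091 has 30 days: 680 − 30 = 650 left.
August 2091 has 31 days: 650 − 31 = 619 left.
July 2091 has 31 days: 619 − 31 = 588 left.
June 2091 has 30 days: 588 − 30 = 558 left.
May 2091 has 31 days: 558 − 31 = 527 left.
April 2091 has 30 days: 527 − 30 = 497 left.
March 2091 has 31 days: 497 − 31 = 466 left.
February 2091 has 28 days (2091 is not a leap year): 466 − 28 = 438 left.
January 2091 has 31 days: 438 − 31 = 407 left.
December 2090 has 31 days: 407 − 31 = 376 left.
November 2090 has 30 days: 376 − 30 = 346 left.
October 2090 has 31 days: 346 − 31 = 315 left.
September 2090 has 30 days: 315 − 30 = 285 left.
August 2090 has 31 days: 285 − 31 = 254 left.
July 2090 has 31 days: 254 − 31 = 223 left.
June 2090 has 30 days: 223 − 30 = 193 left.
May 2090 has 31 days: 193 − 31 = 162 left.
April 2090 has 30 days: 162 − 30 = 132 left.
March 2090 has 31 days: 132 − 31 = 101 left.
February 2090 has 28 days (2090 is not a leap year): 101 − 28 = 73 left.
January 2090 has 31 days: 73 − 31 = 42 left.
December 2089 has 31 days: 42 − 31 = 11 left.
November 2089 has 30 days; 30 − 11 = 19 → November 19, 2089.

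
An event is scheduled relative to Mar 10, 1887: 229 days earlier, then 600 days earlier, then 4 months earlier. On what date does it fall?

Counting back 229 days from March 10, 1887:
Going back 10 days from March 10, 1887 reaches the end of the previous month; 229 − 10 = 219 left.
February 1887 has 28 days (1887 is not a leap year): 219 − 28 = 191 left.
January 1887 has 31 days: 191 − 31 = 160 left.
December 1886 has 31 days: 160 − 31 = 129 left.
November 1886 has 30 days: 129 − 30 = 99 left.
October 1886 has 31 days: 99 − 31 = 68 left.
September 1886 has 30 days: 68 − 30 = 38 left.
August 1886 has 31 days: 38 − 31 = 7 left.
July 1886 has 31 days; 31 − 7 = 24 → July 24, 1886.
Going back 600 days from July 24, 1886:
Going back 24 days from July 24, 1886 reaches the end of the previous month; 600 − 24 = 576 left.
June 1886 has 30 days: 576 − 30 = 546 left.
May 1886 has 31 days: 546 − 31 = 515 left.
April 1886 has 30 days: 515 − 30 = 485 left.
March 1886 has 31 days: 485 − 31 = 454 left.
February 1886 has 28 days (1886 is not a leap year): 454 − 28 = 426 left.
January 1886 has 31 days: 426 − 31 = 395 left.
December 1885 has 31 days: 395 − 31 = 364 left.
November 1885 has 30 days: 364 − 30 = 334 left.
October 1885 has 31 days: 334 − 31 = 303 left.
September 1885 has 30 days: 303 − 30 = 273 left.
August 1885 has 31 days: 273 − 31 = 242 left.
July 1885 has 31 days: 242 − 31 = 211 left.
June 1885 has 30 days: 211 − 30 = 181 left.
May 1885 has 31 days: 181 − 31 = 150 left.
April 1885 has 30 days: 150 − 30 = 120 left.
March 1885 has 31 days: 120 − 31 = 89 left.
February 1885 has 28 days (1885 is not a leap year): 89 − 28 = 61 left.
January 1885 has 31 days: 61 − 31 = 30 left.
December 1884 has 31 days; 31 − 30 = 1 → December 1, 1884.
Going back 4 months from December 1, 1884:
month 12 − 4 = 8 → August 1884.
Day 1 is valid in August, giving August 1, 1884.

August 1, 1884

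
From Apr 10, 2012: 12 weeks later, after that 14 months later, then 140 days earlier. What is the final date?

April 16, 2013

Adding 12 weeks (= 84 days) from April 10, 2012:
April has 30 days, so 30 − 10 = 20 days remain after April 10, 2012; 84 − 20 = 64 left.
May 2012 has 31 days: 64 − 31 = 33 left.
June 2012 has 30 days: 33 − 30 = 3 left.
3 days into July 2012 → July 3, 2012.
Adding 14 months from July 3, 2012:
month 7 + 14 = 21, which is month 9 of year 2013 → September 2013.
Day 3 is valid in September, giving September 3, 2013.
Counting back 140 days from September 3, 2013:
Going back 3 days from September 3, 2013 reaches the end of the previous month; 140 − 3 = 137 left.
August 2013 has 31 days: 137 − 31 = 106 left.
July 2013 has 31 days: 106 − 31 = 75 left.
June 2013 has 30 days: 75 − 30 = 45 left.
May 2013 has 31 days: 45 − 31 = 14 left.
April 2013 has 30 days; 30 − 14 = 16 → April 16, 2013.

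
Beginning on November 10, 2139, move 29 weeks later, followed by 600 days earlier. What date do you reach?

Adding 29 weeks (= 203 days) from November 10, 2139:
November has 30 days, so 30 − 10 = 20 days remain after November 10, 2139; 203 − 20 = 183 left.
December 2139 has 31 days: 183 − 31 = 152 left.
January 2140 has 31 days: 152 − 31 = 121 left.
February 2140 has 29 days (2140 is a leap year): 121 − 29 = 92 left.
March 2140 has 31 days: 92 − 31 = 61 left.
April 2140 has 30 days: 61 − 30 = 31 left.
31 days into May 2140 → May 31, 2140.
Counting back 600 days from May 31, 2140:
Going back 31 days from May 31, 2140 reaches the end of the previous month; 600 − 31 = 569 left.
April 2140 has 30 days: 569 − 30 = 539 left.
March 2140 has 31 days: 539 − 31 = 508 left.
February 2140 has 29 days (2140 is a leap year): 508 − 29 = 479 left.
January 2140 has 31 days: 479 − 31 = 448 left.
December 2139 has 31 days: 448 − 31 = 417 left.
November 2139 has 30 days: 417 − 30 = 387 left.
October 2139 has 31 days: 387 − 31 = 356 left.
September 2139 has 30 days: 356 − 30 = 326 left.
August 2139 has 31 days: 326 − 31 = 295 left.
July 2139 has 31 days: 295 − 31 = 264 left.
June 2139 has 30 days: 264 − 30 = 234 left.
May 2139 has 31 days: 234 − 31 = 203 left.
April 2139 has 30 days: 203 − 30 = 173 left.
March 2139 has 31 days: 173 − 31 = 142 left.
February 2139 has 28 days (2139 is not a leap year): 142 − 28 = 114 left.
January 2139 has 31 days: 114 − 31 = 83 left.
December 2138 has 31 days: 83 − 31 = 52 left.
November 2138 has 30 days: 52 − 30 = 22 left.
October 2138 has 31 days; 31 − 22 = 9 → October 9, 2138.

October 9, 2138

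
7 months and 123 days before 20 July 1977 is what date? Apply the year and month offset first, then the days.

August 19, 1976

Counting back 7 months and 123 days from July 20, 1977: first the month/year part, then the days.
month 7 − 7 = 0, which is month 12 of year 1976 → December 1976.
Day 20 is valid in December, giving December 20, 1976.
Now subtract 123 days from December 20, 1976.
Going back 20 days from December 20, 1976 reaches the end of the previous month; 123 − 20 = 103 left.
November 1976 has 30 days: 103 − 30 = 73 left.
October 1976 has 31 days: 73 − 31 = 42 left.
September 1976 has 30 days: 42 − 30 = 12 left.
August 1976 has 31 days; 31 − 12 = 19 → August 19, 1976.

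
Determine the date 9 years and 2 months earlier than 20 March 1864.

Going back 9 years and 2 months from March 20, 1864.
-9 years → 1855; month 3 − 2 = 1 → January 1855.
Day 20 is valid in January, giving January 20, 1855.

January 20, 1855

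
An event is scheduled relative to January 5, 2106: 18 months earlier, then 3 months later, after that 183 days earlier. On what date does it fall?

April 5, 2104

Subtracting 18 months from January 5, 2106:
month 1 − 18 = -17, which is month 7 of year 2104 → July 2104.
Day 5 is valid in July, giving July 5, 2104.
Advancing 3 months from July 5, 2104:
month 7 + 3 = 10 → October 2104.
Day 5 is valid in October, giving October 5, 2104.
Subtracting 183 days from October 5, 2104:
Going back 5 days from October 5, 2104 reaches the end of the previous month; 183 − 5 = 178 left.
September 2104 has 30 days: 178 − 30 = 148 left.
August 2104 has 31 days: 148 − 31 = 117 left.
July 2104 has 31 days: 117 − 31 = 86 left.
June 2104 has 30 days: 86 − 30 = 56 left.
May 2104 has 31 days: 56 − 31 = 25 left.
April 2104 has 30 days; 30 − 25 = 5 → April 5, 2104.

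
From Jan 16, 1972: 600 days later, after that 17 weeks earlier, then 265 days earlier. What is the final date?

Counting forward 600 days from January 16, 1972:
January has 31 days, so 31 − 16 = 15 days remain after January 16, 1972; 600 − 15 = 585 left.
February 1972 has 29 days (1972 is a leap year): 585 − 29 = 556 left.
March 1972 has 31 days: 556 − 31 = 525 left.
April 1972 has 30 days: 525 − 30 = 495 left.
May 1972 has 31 days: 495 − 31 = 464 left.
June 1972 has 30 days: 464 − 30 = 434 left.
July 1972 has 31 days: 434 − 31 = 403 left.
August 1972 has 31 days: 403 − 31 = 372 left.
September 1972 has 30 days: 372 − 30 = 342 left.
October 1972 has 31 days: 342 − 31 = 311 left.
November 1972 has 30 days: 311 − 30 = 281 left.
December 1972 has 31 days: 281 − 31 = 250 left.
January 1973 has 31 days: 250 − 31 = 219 left.
February 1973 has 28 days (1973 is not a leap year): 219 − 28 = 191 left.
March 1973 has 31 days: 191 − 31 = 160 left.
April 1973 has 30 days: 160 − 30 = 130 left.
May 1973 has 31 days: 130 − 31 = 99 left.
June 1973 has 30 days: 99 − 30 = 69 left.
July 1973 has 31 days: 69 − 31 = 38 left.
August 1973 has 31 days: 38 − 31 = 7 left.
7 days into September 1973 → September 7, 1973.
Going back 17 weeks (= 119 days) from September 7, 1973:
Going back 7 days from September 7, 1973 reaches the end of the previous month; 119 − 7 = 112 left.
August 1973 has 31 days: 112 − 31 = 81 left.
July 1973 has 31 days: 81 − 31 = 50 left.
June 1973 has 30 days: 50 − 30 = 20 left.
May 1973 has 31 days; 31 − 20 = 11 → May 11, 1973.
Going back 265 days from May 11, 1973:
Going back 11 days from May 11, 1973 reaches the end of the previous month; 265 − 11 = 254 left.
April 1973 has 30 days: 254 − 30 = 224 left.
March 1973 has 31 days: 224 − 31 = 193 left.
February 1973 has 28 days (1973 is not a leap year): 193 − 28 = 165 left.
January 1973 has 31 days: 165 − 31 = 134 left.
December 1972 has 31 days: 134 − 31 = 103 left.
November 1972 has 30 days: 103 − 30 = 73 left.
October 1972 has 31 days: 73 − 31 = 42 left.
September 1972 has 30 days: 42 − 30 = 12 left.
August 1972 has 31 days; 31 − 12 = 19 → August 19, 1972.

August 19, 1972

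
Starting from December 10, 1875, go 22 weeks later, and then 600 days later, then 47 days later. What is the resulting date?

February 18, 1878

Adding 22 weeks (= 154 days) from December 10, 1875:
December has 31 days, so 31 − 10 = 21 days remain after December 10, 1875; 154 − 21 = 133 left.
January 1876 has 31 days: 133 − 31 = 102 left.
February 1876 has 29 days (1876 is a leap year): 102 − 29 = 73 left.
March 1876 has 31 days: 73 − 31 = 42 left.
April 1876 has 30 days: 42 − 30 = 12 left.
12 days into May 1876 → May 12, 1876.
Advancing 600 days from May 12, 1876:
May has 31 days, so 31 − 12 = 19 days remain after May 12, 1876; 600 − 19 = 581 left.
June 1876 has 30 days: 581 − 30 = 551 left.
July 1876 has 31 days: 551 − 31 = 520 left.
August 1876 has 31 days: 520 − 31 = 489 left.
September 1876 has 30 days: 489 − 30 = 459 left.
October 1876 has 31 days: 459 − 31 = 428 left.
November 1876 has 30 days: 428 − 30 = 398 left.
December 1876 has 31 days: 398 − 31 = 367 left.
January 1877 has 31 days: 367 − 31 = 336 left.
February 1877 has 28 days (1877 is not a leap year): 336 − 28 = 308 left.
March 1877 has 31 days: 308 − 31 = 277 left.
April 1877 has 30 days: 277 − 30 = 247 left.
May 1877 has 31 days: 247 − 31 = 216 left.
June 1877 has 30 days: 216 − 30 = 186 left.
July 1877 has 31 days: 186 − 31 = 155 left.
August 1877 has 31 days: 155 − 31 = 124 left.
September 1877 has 30 days: 124 − 30 = 94 left.
October 1877 has 31 days: 94 − 31 = 63 left.
November 1877 has 30 days: 63 − 30 = 33 left.
December 1877 has 31 days: 33 − 31 = 2 left.
2 days into January 1878 → January 2, 1878.
Adding 47 days from January 2, 1878:
January has 31 days, so 31 − 2 = 29 days remain after January 2, 1878; 47 − 29 = 18 left.
18 days into February 1878 → February 18, 1878.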